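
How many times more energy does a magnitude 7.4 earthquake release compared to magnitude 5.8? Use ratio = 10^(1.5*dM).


M2 - M1 = 7.4 - 5.8 = 1.6
1.5 * 1.6 = 2.4
ratio = 10^2.4 = 251.19

251.19


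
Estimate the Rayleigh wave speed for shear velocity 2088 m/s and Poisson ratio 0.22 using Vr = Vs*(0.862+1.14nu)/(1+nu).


Numerator factor = 0.862 + 1.14*0.22 = 1.1128
Denominator = 1 + 0.22 = 1.22
Vr = 2088 * 1.1128 / 1.22 = 1904.53 m/s

1904.53


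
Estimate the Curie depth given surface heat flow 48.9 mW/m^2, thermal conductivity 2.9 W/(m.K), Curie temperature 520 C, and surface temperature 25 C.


T_Curie - T_surf = 520 - 25 = 495 C
Convert q to W/m^2: 48.9 mW/m^2 = 0.0489 W/m^2
d = 495 * 2.9 / 0.0489 = 29355.83 m

29355.83


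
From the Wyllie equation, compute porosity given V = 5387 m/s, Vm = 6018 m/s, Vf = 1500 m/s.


1/V - 1/Vm = 1/5387 - 1/6018 = 1.946e-05
1/Vf - 1/Vm = 1/1500 - 1/6018 = 0.0005005
phi = 1.946e-05 / 0.0005005 = 0.0389

0.0389


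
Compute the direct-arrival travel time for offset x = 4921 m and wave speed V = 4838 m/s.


t = x / V
= 4921 / 4838
= 1.0172 s

1.0172


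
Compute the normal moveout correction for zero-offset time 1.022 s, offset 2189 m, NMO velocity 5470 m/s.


x/Vnmo = 2189/5470 = 0.400183
(x/Vnmo)^2 = 0.160146
t0^2 = 1.044484
sqrt(1.044484 + 0.160146) = 1.097557
dt = 1.097557 - 1.022 = 0.075557

0.075557


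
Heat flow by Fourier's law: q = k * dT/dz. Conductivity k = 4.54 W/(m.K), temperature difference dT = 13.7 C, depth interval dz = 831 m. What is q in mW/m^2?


q = k * dT / dz * 1000
= 4.54 * 13.7 / 831 * 1000
= 0.074847 * 1000
= 74.8472 mW/m^2

74.8472


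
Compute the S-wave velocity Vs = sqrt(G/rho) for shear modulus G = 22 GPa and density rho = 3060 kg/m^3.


Convert G to Pa: G = 22e9 Pa
Compute G/rho = 22e9 / 3060 = 7189542.4837
Vs = sqrt(7189542.4837) = 2681.33 m/s

2681.33


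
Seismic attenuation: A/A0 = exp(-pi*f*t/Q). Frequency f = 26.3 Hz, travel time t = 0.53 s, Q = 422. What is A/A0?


pi*f*t/Q = pi*26.3*0.53/422 = 0.103769
A/A0 = exp(-0.103769) = 0.901433

0.901433


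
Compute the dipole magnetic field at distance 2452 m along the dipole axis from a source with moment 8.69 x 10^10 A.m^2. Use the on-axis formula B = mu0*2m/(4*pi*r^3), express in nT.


m = 8.69 x 10^10 = 86900000000 A.m^2
2m = 173800000000 A.m^2
r^3 = 2452^3 = 14742169408
B = (4pi*10^-7) * 173800000000 / (4*pi * 14742169408) * 1e9
= 218403.521278 / 185255564440.6 * 1e9
= 1178.931 nT

1178.931


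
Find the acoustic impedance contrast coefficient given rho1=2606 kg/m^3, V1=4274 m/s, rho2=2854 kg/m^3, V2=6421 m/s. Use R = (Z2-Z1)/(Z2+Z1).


Z1 = 2606 * 4274 = 11138044
Z2 = 2854 * 6421 = 18325534
R = (18325534 - 11138044) / (18325534 + 11138044) = 7187490 / 29463578 = 0.2439

0.2439


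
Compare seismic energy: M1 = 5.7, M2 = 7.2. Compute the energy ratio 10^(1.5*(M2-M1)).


M2 - M1 = 7.2 - 5.7 = 1.5
1.5 * 1.5 = 2.25
ratio = 10^2.25 = 177.83

177.83


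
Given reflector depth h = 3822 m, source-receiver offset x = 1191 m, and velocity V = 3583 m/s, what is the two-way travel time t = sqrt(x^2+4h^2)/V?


x^2 + 4h^2 = 1191^2 + 4*3822^2 = 1418481 + 58430736 = 59849217
sqrt(59849217) = 7736.2276
t = 7736.2276 / 3583 = 2.1591 s

2.1591


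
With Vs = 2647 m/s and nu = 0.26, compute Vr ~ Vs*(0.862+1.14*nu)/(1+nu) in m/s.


Numerator factor = 0.862 + 1.14*0.26 = 1.1584
Denominator = 1 + 0.26 = 1.26
Vr = 2647 * 1.1584 / 1.26 = 2433.56 m/s

2433.56


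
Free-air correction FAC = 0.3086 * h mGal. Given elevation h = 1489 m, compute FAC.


FAC = 0.3086 * h
= 0.3086 * 1489
= 459.5054 mGal

459.5054


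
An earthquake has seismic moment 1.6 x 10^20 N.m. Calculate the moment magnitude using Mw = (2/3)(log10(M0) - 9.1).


log10(M0) = log10(1.6 x 10^20) = 20.2041
Mw = 2/3 * (20.2041 - 9.1)
= 2/3 * 11.1041
= 7.4

7.4


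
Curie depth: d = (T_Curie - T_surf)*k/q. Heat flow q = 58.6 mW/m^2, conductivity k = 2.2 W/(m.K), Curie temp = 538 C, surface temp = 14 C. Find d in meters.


T_Curie - T_surf = 538 - 14 = 524 C
Convert q to W/m^2: 58.6 mW/m^2 = 0.0586 W/m^2
d = 524 * 2.2 / 0.0586 = 19672.35 m

19672.35


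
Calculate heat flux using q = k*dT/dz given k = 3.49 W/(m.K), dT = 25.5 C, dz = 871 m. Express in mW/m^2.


q = k * dT / dz * 1000
= 3.49 * 25.5 / 871 * 1000
= 0.102176 * 1000
= 102.1757 mW/m^2

102.1757


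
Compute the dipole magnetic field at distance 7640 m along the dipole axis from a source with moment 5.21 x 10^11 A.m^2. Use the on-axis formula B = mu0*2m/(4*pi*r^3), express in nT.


m = 5.21 x 10^11 = 521000000000 A.m^2
2m = 1042000000000 A.m^2
r^3 = 7640^3 = 445943744000
B = (4pi*10^-7) * 1042000000000 / (4*pi * 445943744000) * 1e9
= 1309415.818016 / 5603894360258.91 * 1e9
= 233.6618 nT

233.6618


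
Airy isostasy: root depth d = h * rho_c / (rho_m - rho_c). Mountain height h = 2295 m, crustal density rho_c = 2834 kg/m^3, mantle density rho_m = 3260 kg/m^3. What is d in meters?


rho_m - rho_c = 3260 - 2834 = 426
d = 2295 * 2834 / 426
= 6504030 / 426
= 15267.68 m

15267.68


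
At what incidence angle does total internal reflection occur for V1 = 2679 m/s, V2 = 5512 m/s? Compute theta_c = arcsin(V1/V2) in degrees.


V1/V2 = 2679/5512 = 0.48603
theta_c = arcsin(0.48603) = 29.08 degrees

29.08


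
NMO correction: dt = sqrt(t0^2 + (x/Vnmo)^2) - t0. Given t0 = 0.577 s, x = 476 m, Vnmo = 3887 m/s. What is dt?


x/Vnmo = 476/3887 = 0.122459
(x/Vnmo)^2 = 0.014996
t0^2 = 0.332929
sqrt(0.332929 + 0.014996) = 0.589852
dt = 0.589852 - 0.577 = 0.012852

0.012852


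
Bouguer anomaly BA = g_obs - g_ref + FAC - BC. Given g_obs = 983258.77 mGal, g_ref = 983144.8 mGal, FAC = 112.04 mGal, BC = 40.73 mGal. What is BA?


BA = g_obs - g_ref + FAC - BC
= 983258.77 - 983144.8 + 112.04 - 40.73
= 185.28 mGal

185.28


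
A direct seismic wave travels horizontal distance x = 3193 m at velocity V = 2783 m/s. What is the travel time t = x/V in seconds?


t = x / V
= 3193 / 2783
= 1.1473 s

1.1473


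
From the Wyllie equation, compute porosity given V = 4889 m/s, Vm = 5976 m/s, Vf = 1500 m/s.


1/V - 1/Vm = 1/4889 - 1/5976 = 3.72e-05
1/Vf - 1/Vm = 1/1500 - 1/5976 = 0.00049933
phi = 3.72e-05 / 0.00049933 = 0.0745

0.0745


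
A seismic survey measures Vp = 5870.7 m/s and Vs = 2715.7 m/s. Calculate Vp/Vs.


Vp/Vs = 5870.7 / 2715.7
= 2.1618

2.1618


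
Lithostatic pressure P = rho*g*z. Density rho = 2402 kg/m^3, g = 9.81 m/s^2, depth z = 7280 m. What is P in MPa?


P = rho * g * z / 1e6
= 2402 * 9.81 * 7280 / 1e6
= 171543153.6 / 1e6
= 171.5432 MPa

171.5432


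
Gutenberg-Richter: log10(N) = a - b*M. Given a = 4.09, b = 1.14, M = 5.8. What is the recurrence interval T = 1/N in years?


log10(N) = 4.09 - 1.14*5.8 = -2.522
N = 10^-2.522 = 0.003006
T = 1/N = 1/0.003006 = 332.6596 years

332.6596


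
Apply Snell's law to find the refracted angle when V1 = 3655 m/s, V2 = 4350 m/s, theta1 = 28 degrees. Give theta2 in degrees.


sin(theta1) = sin(28 deg) = 0.469472
sin(theta2) = V2/V1 * sin(theta1) = 4350/3655 * 0.469472 = 0.558742
theta2 = arcsin(0.558742) = 33.9688 degrees

33.9688


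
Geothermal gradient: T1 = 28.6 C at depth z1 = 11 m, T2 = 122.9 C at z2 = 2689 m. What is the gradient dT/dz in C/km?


dT = 122.9 - 28.6 = 94.3 C
dz = 2689 - 11 = 2678 m
gradient = dT/dz * 1000 = 94.3/2678 * 1000 = 35.2128 C/km

35.2128


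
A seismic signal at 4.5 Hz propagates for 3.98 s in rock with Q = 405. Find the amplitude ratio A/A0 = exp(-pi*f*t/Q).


pi*f*t/Q = pi*4.5*3.98/405 = 0.138928
A/A0 = exp(-0.138928) = 0.870291

0.870291


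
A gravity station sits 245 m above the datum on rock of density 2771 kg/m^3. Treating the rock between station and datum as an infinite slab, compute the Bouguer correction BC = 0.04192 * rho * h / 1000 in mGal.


BC = 0.04192 * rho * h / 1000
= 0.04192 * 2771 * 245 / 1000
= 28.4593 mGal

28.4593


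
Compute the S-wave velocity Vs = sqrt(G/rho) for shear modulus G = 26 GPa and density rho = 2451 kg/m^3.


Convert G to Pa: G = 26e9 Pa
Compute G/rho = 26e9 / 2451 = 10607915.1367
Vs = sqrt(10607915.1367) = 3256.98 m/s

3256.98


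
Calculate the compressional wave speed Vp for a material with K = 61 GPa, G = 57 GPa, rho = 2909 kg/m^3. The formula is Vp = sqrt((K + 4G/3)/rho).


First compute the effective modulus:
K + 4G/3 = 61e9 + 4*57e9/3 = 137000000000.0 Pa
Then divide by density:
137000000000.0 / 2909 = 47095221.7257 Pa/(kg/m^3)
Take the square root:
Vp = sqrt(47095221.7257) = 6862.6 m/s

6862.6


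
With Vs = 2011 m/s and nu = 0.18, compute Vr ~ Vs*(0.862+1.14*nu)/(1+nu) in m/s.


Numerator factor = 0.862 + 1.14*0.18 = 1.0672
Denominator = 1 + 0.18 = 1.18
Vr = 2011 * 1.0672 / 1.18 = 1818.76 m/s

1818.76


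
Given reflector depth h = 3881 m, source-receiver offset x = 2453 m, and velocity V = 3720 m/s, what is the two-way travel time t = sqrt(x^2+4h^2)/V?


x^2 + 4h^2 = 2453^2 + 4*3881^2 = 6017209 + 60248644 = 66265853
sqrt(66265853) = 8140.3841
t = 8140.3841 / 3720 = 2.1883 s

2.1883


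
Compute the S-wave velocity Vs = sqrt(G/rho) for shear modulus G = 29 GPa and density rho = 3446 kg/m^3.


Convert G to Pa: G = 29e9 Pa
Compute G/rho = 29e9 / 3446 = 8415554.2658
Vs = sqrt(8415554.2658) = 2900.96 m/s

2900.96


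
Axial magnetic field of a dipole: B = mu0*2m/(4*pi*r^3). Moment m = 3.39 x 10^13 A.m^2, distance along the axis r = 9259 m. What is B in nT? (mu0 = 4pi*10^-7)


m = 3.39 x 10^13 = 33900000000000 A.m^2
2m = 67800000000000 A.m^2
r^3 = 9259^3 = 793765560979
B = (4pi*10^-7) * 67800000000000 / (4*pi * 793765560979) * 1e9
= 85199992.765355 / 9974752220176.83 * 1e9
= 8541.5648 nT

8541.5648


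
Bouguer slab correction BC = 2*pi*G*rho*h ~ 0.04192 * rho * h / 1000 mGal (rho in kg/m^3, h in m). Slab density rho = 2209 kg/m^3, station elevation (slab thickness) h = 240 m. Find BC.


BC = 0.04192 * rho * h / 1000
= 0.04192 * 2209 * 240 / 1000
= 22.2243 mGal

22.2243


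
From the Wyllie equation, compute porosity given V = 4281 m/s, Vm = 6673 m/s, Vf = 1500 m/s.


1/V - 1/Vm = 1/4281 - 1/6673 = 8.373e-05
1/Vf - 1/Vm = 1/1500 - 1/6673 = 0.00051681
phi = 8.373e-05 / 0.00051681 = 0.162

0.162


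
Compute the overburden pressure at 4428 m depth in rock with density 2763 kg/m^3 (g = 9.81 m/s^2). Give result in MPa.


P = rho * g * z / 1e6
= 2763 * 9.81 * 4428 / 1e6
= 120021072.84 / 1e6
= 120.0211 MPa

120.0211


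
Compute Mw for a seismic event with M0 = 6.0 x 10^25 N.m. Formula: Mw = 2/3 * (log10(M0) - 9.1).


log10(M0) = log10(6.0 x 10^25) = 25.7782
Mw = 2/3 * (25.7782 - 9.1)
= 2/3 * 16.6782
= 11.12

11.12


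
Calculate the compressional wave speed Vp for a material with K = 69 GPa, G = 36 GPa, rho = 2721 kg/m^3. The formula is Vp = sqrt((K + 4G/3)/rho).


First compute the effective modulus:
K + 4G/3 = 69e9 + 4*36e9/3 = 117000000000.0 Pa
Then divide by density:
117000000000.0 / 2721 = 42998897.4642 Pa/(kg/m^3)
Take the square root:
Vp = sqrt(42998897.4642) = 6557.35 m/s

6557.35


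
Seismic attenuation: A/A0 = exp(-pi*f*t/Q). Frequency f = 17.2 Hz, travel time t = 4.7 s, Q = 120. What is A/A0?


pi*f*t/Q = pi*17.2*4.7/120 = 2.116386
A/A0 = exp(-2.116386) = 0.120466

0.120466


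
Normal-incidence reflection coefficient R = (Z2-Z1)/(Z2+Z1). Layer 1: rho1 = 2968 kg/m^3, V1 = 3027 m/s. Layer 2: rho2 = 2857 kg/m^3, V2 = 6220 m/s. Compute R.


Z1 = 2968 * 3027 = 8984136
Z2 = 2857 * 6220 = 17770540
R = (17770540 - 8984136) / (17770540 + 8984136) = 8786404 / 26754676 = 0.3284

0.3284


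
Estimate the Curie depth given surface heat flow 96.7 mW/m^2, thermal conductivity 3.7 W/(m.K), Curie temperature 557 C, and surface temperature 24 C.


T_Curie - T_surf = 557 - 24 = 533 C
Convert q to W/m^2: 96.7 mW/m^2 = 0.0967 W/m^2
d = 533 * 3.7 / 0.0967 = 20394.0 m

20394.0


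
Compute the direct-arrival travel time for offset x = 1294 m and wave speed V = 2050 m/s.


t = x / V
= 1294 / 2050
= 0.6312 s

0.6312


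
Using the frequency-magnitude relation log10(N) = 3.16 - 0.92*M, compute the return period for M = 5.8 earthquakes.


log10(N) = 3.16 - 0.92*5.8 = -2.176
N = 10^-2.176 = 0.006668
T = 1/N = 1/0.006668 = 149.9685 years

149.9685


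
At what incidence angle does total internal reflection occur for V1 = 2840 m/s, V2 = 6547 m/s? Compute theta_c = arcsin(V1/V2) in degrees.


V1/V2 = 2840/6547 = 0.433786
theta_c = arcsin(0.433786) = 25.7081 degrees

25.7081


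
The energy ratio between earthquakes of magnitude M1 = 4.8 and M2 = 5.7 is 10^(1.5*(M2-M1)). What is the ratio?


M2 - M1 = 5.7 - 4.8 = 0.9
1.5 * 0.9 = 1.35
ratio = 10^1.35 = 22.39

22.39


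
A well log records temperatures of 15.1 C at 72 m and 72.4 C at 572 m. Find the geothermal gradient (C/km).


dT = 72.4 - 15.1 = 57.3 C
dz = 572 - 72 = 500 m
gradient = dT/dz * 1000 = 57.3/500 * 1000 = 114.6 C/km

114.6


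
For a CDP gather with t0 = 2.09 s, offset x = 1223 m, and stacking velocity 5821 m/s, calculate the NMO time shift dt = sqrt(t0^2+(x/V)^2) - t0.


x/Vnmo = 1223/5821 = 0.210101
(x/Vnmo)^2 = 0.044143
t0^2 = 4.3681
sqrt(4.3681 + 0.044143) = 2.100534
dt = 2.100534 - 2.09 = 0.010534

0.010534


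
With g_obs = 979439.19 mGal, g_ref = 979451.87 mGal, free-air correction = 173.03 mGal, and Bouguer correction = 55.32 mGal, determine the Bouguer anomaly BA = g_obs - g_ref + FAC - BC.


BA = g_obs - g_ref + FAC - BC
= 979439.19 - 979451.87 + 173.03 - 55.32
= 105.03 mGal

105.03


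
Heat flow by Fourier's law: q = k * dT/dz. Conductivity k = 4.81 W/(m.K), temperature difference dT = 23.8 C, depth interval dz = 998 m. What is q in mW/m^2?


q = k * dT / dz * 1000
= 4.81 * 23.8 / 998 * 1000
= 0.114707 * 1000
= 114.7074 mW/m^2

114.7074


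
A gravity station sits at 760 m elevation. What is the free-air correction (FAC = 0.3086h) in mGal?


FAC = 0.3086 * h
= 0.3086 * 760
= 234.536 mGal

234.536


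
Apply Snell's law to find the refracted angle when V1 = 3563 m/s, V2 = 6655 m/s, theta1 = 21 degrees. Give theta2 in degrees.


sin(theta1) = sin(21 deg) = 0.358368
sin(theta2) = V2/V1 * sin(theta1) = 6655/3563 * 0.358368 = 0.669363
theta2 = arcsin(0.669363) = 42.0179 degrees

42.0179


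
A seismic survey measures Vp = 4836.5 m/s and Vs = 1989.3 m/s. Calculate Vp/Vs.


Vp/Vs = 4836.5 / 1989.3
= 2.4313

2.4313


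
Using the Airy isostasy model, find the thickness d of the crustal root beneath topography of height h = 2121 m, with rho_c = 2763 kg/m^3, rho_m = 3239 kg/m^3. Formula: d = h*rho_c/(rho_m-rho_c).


rho_m - rho_c = 3239 - 2763 = 476
d = 2121 * 2763 / 476
= 5860323 / 476
= 12311.6 m

12311.6


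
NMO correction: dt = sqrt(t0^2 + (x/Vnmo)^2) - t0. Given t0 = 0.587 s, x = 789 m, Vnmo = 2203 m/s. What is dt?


x/Vnmo = 789/2203 = 0.358148
(x/Vnmo)^2 = 0.12827
t0^2 = 0.344569
sqrt(0.344569 + 0.12827) = 0.687633
dt = 0.687633 - 0.587 = 0.100633

0.100633


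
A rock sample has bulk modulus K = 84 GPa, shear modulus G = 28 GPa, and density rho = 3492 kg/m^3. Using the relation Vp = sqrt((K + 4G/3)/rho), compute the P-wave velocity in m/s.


First compute the effective modulus:
K + 4G/3 = 84e9 + 4*28e9/3 = 121333333333.33 Pa
Then divide by density:
121333333333.33 / 3492 = 34746086.2925 Pa/(kg/m^3)
Take the square root:
Vp = sqrt(34746086.2925) = 5894.58 m/s

5894.58


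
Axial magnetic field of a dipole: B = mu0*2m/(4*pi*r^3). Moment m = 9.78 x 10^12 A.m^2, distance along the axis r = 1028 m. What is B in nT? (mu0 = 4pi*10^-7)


m = 9.78 x 10^12 = 9780000000000 A.m^2
2m = 19560000000000 A.m^2
r^3 = 1028^3 = 1086373952
B = (4pi*10^-7) * 19560000000000 / (4*pi * 1086373952) * 1e9
= 24579820.921687 / 13651777706.62 * 1e9
= 1800484.9954 nT

1800484.9954


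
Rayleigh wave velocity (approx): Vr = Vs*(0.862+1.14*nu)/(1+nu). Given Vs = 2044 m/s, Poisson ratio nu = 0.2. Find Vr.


Numerator factor = 0.862 + 1.14*0.2 = 1.09
Denominator = 1 + 0.2 = 1.2
Vr = 2044 * 1.09 / 1.2 = 1856.63 m/s

1856.63


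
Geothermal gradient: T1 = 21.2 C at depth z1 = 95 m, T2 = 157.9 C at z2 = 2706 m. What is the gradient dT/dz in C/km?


dT = 157.9 - 21.2 = 136.7 C
dz = 2706 - 95 = 2611 m
gradient = dT/dz * 1000 = 136.7/2611 * 1000 = 52.3554 C/km

52.3554


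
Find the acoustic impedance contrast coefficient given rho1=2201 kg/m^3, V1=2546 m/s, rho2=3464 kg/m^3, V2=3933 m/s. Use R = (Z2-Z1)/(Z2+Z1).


Z1 = 2201 * 2546 = 5603746
Z2 = 3464 * 3933 = 13623912
R = (13623912 - 5603746) / (13623912 + 5603746) = 8020166 / 19227658 = 0.4171

0.4171


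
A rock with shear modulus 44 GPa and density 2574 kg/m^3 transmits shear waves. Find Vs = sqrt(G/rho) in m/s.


Convert G to Pa: G = 44e9 Pa
Compute G/rho = 44e9 / 2574 = 17094017.094
Vs = sqrt(17094017.094) = 4134.49 m/s

4134.49


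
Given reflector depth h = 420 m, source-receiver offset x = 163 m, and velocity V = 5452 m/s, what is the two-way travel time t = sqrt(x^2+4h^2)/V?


x^2 + 4h^2 = 163^2 + 4*420^2 = 26569 + 705600 = 732169
sqrt(732169) = 855.6687
t = 855.6687 / 5452 = 0.1569 s

0.1569


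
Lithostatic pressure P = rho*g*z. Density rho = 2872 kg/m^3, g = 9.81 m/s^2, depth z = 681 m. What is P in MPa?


P = rho * g * z / 1e6
= 2872 * 9.81 * 681 / 1e6
= 19186711.92 / 1e6
= 19.1867 MPa

19.1867


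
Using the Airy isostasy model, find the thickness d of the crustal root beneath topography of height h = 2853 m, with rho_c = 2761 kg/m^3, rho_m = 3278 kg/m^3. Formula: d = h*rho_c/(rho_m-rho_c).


rho_m - rho_c = 3278 - 2761 = 517
d = 2853 * 2761 / 517
= 7877133 / 517
= 15236.23 m

15236.23


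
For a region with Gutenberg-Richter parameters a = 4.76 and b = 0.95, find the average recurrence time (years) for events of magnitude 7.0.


log10(N) = 4.76 - 0.95*7.0 = -1.89
N = 10^-1.89 = 0.012882
T = 1/N = 1/0.012882 = 77.6247 years

77.6247


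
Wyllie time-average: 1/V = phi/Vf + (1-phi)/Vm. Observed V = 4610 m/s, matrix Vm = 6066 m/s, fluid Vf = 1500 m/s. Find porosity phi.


1/V - 1/Vm = 1/4610 - 1/6066 = 5.207e-05
1/Vf - 1/Vm = 1/1500 - 1/6066 = 0.00050181
phi = 5.207e-05 / 0.00050181 = 0.1038

0.1038


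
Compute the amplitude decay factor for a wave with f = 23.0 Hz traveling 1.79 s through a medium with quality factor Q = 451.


pi*f*t/Q = pi*23.0*1.79/451 = 0.286784
A/A0 = exp(-0.286784) = 0.750674

0.750674


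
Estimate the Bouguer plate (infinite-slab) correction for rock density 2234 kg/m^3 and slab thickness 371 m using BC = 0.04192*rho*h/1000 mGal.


BC = 0.04192 * rho * h / 1000
= 0.04192 * 2234 * 371 / 1000
= 34.7439 mGal

34.7439


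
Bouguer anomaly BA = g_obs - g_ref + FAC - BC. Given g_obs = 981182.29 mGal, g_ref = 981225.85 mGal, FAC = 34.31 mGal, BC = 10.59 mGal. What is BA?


BA = g_obs - g_ref + FAC - BC
= 981182.29 - 981225.85 + 34.31 - 10.59
= -19.84 mGal

-19.84


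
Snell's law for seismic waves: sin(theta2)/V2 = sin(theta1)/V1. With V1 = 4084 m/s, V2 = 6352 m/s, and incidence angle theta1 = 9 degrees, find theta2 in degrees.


sin(theta1) = sin(9 deg) = 0.156434
sin(theta2) = V2/V1 * sin(theta1) = 6352/4084 * 0.156434 = 0.243308
theta2 = arcsin(0.243308) = 14.0819 degrees

14.0819


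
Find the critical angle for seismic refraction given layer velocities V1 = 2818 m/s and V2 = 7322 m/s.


V1/V2 = 2818/7322 = 0.384868
theta_c = arcsin(0.384868) = 22.6355 degrees

22.6355


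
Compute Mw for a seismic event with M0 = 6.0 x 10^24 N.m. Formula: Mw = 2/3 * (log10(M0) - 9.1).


log10(M0) = log10(6.0 x 10^24) = 24.7782
Mw = 2/3 * (24.7782 - 9.1)
= 2/3 * 15.6782
= 10.45

10.45


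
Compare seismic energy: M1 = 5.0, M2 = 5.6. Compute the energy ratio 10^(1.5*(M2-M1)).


M2 - M1 = 5.6 - 5.0 = 0.6
1.5 * 0.6 = 0.9
ratio = 10^0.9 = 7.94

7.94


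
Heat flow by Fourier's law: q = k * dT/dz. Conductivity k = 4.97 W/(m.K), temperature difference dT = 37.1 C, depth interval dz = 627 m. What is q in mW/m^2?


q = k * dT / dz * 1000
= 4.97 * 37.1 / 627 * 1000
= 0.294078 * 1000
= 294.0781 mW/m^2

294.0781


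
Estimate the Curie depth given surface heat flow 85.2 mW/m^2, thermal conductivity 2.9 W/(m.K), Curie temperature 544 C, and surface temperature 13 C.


T_Curie - T_surf = 544 - 13 = 531 C
Convert q to W/m^2: 85.2 mW/m^2 = 0.0852 W/m^2
d = 531 * 2.9 / 0.0852 = 18073.94 m

18073.94


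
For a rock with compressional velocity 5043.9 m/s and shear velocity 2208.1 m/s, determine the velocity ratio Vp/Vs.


Vp/Vs = 5043.9 / 2208.1
= 2.2843

2.2843


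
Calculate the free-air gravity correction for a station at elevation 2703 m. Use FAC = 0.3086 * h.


FAC = 0.3086 * h
= 0.3086 * 2703
= 834.1458 mGal

834.1458


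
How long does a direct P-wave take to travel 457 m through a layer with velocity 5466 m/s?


t = x / V
= 457 / 5466
= 0.0836 s

0.0836


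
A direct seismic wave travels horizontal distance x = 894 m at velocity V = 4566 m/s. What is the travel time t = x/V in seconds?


t = x / V
= 894 / 4566
= 0.1958 s

0.1958


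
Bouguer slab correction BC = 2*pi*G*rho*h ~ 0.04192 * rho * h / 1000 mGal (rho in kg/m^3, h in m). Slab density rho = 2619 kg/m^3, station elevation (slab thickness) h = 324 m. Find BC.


BC = 0.04192 * rho * h / 1000
= 0.04192 * 2619 * 324 / 1000
= 35.5715 mGal

35.5715


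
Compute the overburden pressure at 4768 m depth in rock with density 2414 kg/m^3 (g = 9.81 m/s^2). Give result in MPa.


P = rho * g * z / 1e6
= 2414 * 9.81 * 4768 / 1e6
= 112912629.12 / 1e6
= 112.9126 MPa

112.9126


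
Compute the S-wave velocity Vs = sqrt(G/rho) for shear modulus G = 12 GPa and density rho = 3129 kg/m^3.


Convert G to Pa: G = 12e9 Pa
Compute G/rho = 12e9 / 3129 = 3835091.0834
Vs = sqrt(3835091.0834) = 1958.34 m/s

1958.34


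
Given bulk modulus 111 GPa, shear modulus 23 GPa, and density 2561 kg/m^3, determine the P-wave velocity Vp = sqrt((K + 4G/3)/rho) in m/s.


First compute the effective modulus:
K + 4G/3 = 111e9 + 4*23e9/3 = 141666666666.67 Pa
Then divide by density:
141666666666.67 / 2561 = 55316933.4895 Pa/(kg/m^3)
Take the square root:
Vp = sqrt(55316933.4895) = 7437.54 m/s

7437.54


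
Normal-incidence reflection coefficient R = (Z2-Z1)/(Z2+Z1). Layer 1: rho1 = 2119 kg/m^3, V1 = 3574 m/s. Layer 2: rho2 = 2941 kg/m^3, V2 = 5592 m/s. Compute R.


Z1 = 2119 * 3574 = 7573306
Z2 = 2941 * 5592 = 16446072
R = (16446072 - 7573306) / (16446072 + 7573306) = 8872766 / 24019378 = 0.3694

0.3694


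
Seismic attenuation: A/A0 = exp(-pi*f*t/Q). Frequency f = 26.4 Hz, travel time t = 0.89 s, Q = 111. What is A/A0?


pi*f*t/Q = pi*26.4*0.89/111 = 0.664999
A/A0 = exp(-0.664999) = 0.514274

0.514274


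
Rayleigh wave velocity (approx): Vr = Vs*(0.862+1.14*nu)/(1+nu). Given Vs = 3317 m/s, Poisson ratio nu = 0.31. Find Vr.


Numerator factor = 0.862 + 1.14*0.31 = 1.2154
Denominator = 1 + 0.31 = 1.31
Vr = 3317 * 1.2154 / 1.31 = 3077.47 m/s

3077.47


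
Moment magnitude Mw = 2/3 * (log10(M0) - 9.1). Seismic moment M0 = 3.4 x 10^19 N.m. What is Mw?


log10(M0) = log10(3.4 x 10^19) = 19.5315
Mw = 2/3 * (19.5315 - 9.1)
= 2/3 * 10.4315
= 6.95

6.95


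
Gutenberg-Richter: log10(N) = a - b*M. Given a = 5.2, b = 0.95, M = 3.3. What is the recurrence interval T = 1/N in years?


log10(N) = 5.2 - 0.95*3.3 = 2.065
N = 10^2.065 = 116.144861
T = 1/N = 1/116.144861 = 0.0086 years

0.0086


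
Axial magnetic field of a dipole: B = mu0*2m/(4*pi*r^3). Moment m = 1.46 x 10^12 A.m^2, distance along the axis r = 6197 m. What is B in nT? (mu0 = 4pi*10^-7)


m = 1.46 x 10^12 = 1460000000000 A.m^2
2m = 2920000000000 A.m^2
r^3 = 6197^3 = 237982207373
B = (4pi*10^-7) * 2920000000000 / (4*pi * 237982207373) * 1e9
= 3669380.219393 / 2990572617472.4 * 1e9
= 1226.9825 nT

1226.9825


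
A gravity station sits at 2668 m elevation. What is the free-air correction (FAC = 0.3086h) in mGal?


FAC = 0.3086 * h
= 0.3086 * 2668
= 823.3448 mGal

823.3448


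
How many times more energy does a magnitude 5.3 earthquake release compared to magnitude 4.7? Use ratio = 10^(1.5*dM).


M2 - M1 = 5.3 - 4.7 = 0.6
1.5 * 0.6 = 0.9
ratio = 10^0.9 = 7.94

7.94


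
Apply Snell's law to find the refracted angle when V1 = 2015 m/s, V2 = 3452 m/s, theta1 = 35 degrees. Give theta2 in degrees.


sin(theta1) = sin(35 deg) = 0.573576
sin(theta2) = V2/V1 * sin(theta1) = 3452/2015 * 0.573576 = 0.982623
theta2 = arcsin(0.982623) = 79.3032 degrees

79.3032


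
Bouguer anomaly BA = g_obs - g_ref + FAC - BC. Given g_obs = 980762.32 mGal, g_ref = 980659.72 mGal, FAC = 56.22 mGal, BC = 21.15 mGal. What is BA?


BA = g_obs - g_ref + FAC - BC
= 980762.32 - 980659.72 + 56.22 - 21.15
= 137.67 mGal

137.67


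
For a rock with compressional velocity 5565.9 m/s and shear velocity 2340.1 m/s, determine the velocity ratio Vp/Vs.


Vp/Vs = 5565.9 / 2340.1
= 2.3785

2.3785


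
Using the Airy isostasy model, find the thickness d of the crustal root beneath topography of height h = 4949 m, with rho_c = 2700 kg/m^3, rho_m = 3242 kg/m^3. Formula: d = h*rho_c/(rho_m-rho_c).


rho_m - rho_c = 3242 - 2700 = 542
d = 4949 * 2700 / 542
= 13362300 / 542
= 24653.69 m

24653.69


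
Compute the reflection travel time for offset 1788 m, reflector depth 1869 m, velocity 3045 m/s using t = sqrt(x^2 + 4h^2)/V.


x^2 + 4h^2 = 1788^2 + 4*1869^2 = 3196944 + 13972644 = 17169588
sqrt(17169588) = 4143.6202
t = 4143.6202 / 3045 = 1.3608 s

1.3608


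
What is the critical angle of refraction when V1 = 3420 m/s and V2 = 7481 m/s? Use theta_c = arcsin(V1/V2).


V1/V2 = 3420/7481 = 0.457158
theta_c = arcsin(0.457158) = 27.2039 degrees

27.2039


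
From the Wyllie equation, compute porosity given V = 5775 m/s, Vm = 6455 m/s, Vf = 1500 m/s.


1/V - 1/Vm = 1/5775 - 1/6455 = 1.824e-05
1/Vf - 1/Vm = 1/1500 - 1/6455 = 0.00051175
phi = 1.824e-05 / 0.00051175 = 0.0356

0.0356


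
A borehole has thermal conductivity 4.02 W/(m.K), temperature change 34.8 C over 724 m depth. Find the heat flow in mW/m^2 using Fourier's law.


q = k * dT / dz * 1000
= 4.02 * 34.8 / 724 * 1000
= 0.193227 * 1000
= 193.2265 mW/m^2

193.2265


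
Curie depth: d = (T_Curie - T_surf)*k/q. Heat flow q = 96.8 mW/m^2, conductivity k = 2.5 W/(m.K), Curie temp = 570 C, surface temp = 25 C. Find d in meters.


T_Curie - T_surf = 570 - 25 = 545 C
Convert q to W/m^2: 96.8 mW/m^2 = 0.0968 W/m^2
d = 545 * 2.5 / 0.0968 = 14075.41 m

14075.41


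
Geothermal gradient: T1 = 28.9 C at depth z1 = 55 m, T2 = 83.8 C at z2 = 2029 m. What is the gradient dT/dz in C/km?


dT = 83.8 - 28.9 = 54.9 C
dz = 2029 - 55 = 1974 m
gradient = dT/dz * 1000 = 54.9/1974 * 1000 = 27.8116 C/km

27.8116


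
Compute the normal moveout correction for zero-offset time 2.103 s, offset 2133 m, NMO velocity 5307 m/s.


x/Vnmo = 2133/5307 = 0.401922
(x/Vnmo)^2 = 0.161541
t0^2 = 4.422609
sqrt(4.422609 + 0.161541) = 2.141063
dt = 2.141063 - 2.103 = 0.038063

0.038063


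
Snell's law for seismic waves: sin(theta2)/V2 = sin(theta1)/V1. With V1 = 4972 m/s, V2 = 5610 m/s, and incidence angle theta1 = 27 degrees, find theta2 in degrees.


sin(theta1) = sin(27 deg) = 0.45399
sin(theta2) = V2/V1 * sin(theta1) = 5610/4972 * 0.45399 = 0.512246
theta2 = arcsin(0.512246) = 30.8135 degrees

30.8135


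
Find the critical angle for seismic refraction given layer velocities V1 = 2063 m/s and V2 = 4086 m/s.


V1/V2 = 2063/4086 = 0.504895
theta_c = arcsin(0.504895) = 30.3244 degrees

30.3244


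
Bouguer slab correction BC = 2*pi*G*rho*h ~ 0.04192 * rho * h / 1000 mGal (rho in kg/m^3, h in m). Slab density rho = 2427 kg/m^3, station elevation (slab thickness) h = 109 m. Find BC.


BC = 0.04192 * rho * h / 1000
= 0.04192 * 2427 * 109 / 1000
= 11.0896 mGal

11.0896


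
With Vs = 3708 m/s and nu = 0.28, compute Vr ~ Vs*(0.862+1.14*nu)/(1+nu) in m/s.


Numerator factor = 0.862 + 1.14*0.28 = 1.1812
Denominator = 1 + 0.28 = 1.28
Vr = 3708 * 1.1812 / 1.28 = 3421.79 m/s

3421.79


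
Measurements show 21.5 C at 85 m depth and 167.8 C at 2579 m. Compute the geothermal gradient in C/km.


dT = 167.8 - 21.5 = 146.3 C
dz = 2579 - 85 = 2494 m
gradient = dT/dz * 1000 = 146.3/2494 * 1000 = 58.6608 C/km

58.6608


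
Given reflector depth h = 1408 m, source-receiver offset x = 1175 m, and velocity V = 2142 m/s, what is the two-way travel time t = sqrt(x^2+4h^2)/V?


x^2 + 4h^2 = 1175^2 + 4*1408^2 = 1380625 + 7929856 = 9310481
sqrt(9310481) = 3051.3081
t = 3051.3081 / 2142 = 1.4245 s

1.4245


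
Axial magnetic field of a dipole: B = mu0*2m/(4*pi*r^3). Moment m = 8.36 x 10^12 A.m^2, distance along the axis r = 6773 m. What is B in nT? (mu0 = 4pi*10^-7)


m = 8.36 x 10^12 = 8360000000000 A.m^2
2m = 16720000000000 A.m^2
r^3 = 6773^3 = 310701411917
B = (4pi*10^-7) * 16720000000000 / (4*pi * 310701411917) * 1e9
= 21010971.667209 / 3904389092553.69 * 1e9
= 5381.3724 nT

5381.3724


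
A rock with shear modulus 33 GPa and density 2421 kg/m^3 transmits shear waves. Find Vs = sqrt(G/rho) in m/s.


Convert G to Pa: G = 33e9 Pa
Compute G/rho = 33e9 / 2421 = 13630731.1029
Vs = sqrt(13630731.1029) = 3691.98 m/s

3691.98


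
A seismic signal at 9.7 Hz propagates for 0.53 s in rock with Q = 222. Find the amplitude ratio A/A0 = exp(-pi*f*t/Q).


pi*f*t/Q = pi*9.7*0.53/222 = 0.072752
A/A0 = exp(-0.072752) = 0.929831

0.929831


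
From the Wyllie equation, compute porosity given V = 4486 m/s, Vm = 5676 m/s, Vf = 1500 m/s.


1/V - 1/Vm = 1/4486 - 1/5676 = 4.674e-05
1/Vf - 1/Vm = 1/1500 - 1/5676 = 0.00049049
phi = 4.674e-05 / 0.00049049 = 0.0953

0.0953


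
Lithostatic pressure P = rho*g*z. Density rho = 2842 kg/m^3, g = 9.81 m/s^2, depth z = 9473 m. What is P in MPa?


P = rho * g * z / 1e6
= 2842 * 9.81 * 9473 / 1e6
= 264107429.46 / 1e6
= 264.1074 MPa

264.1074


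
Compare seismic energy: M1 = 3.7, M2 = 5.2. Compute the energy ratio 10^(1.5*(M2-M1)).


M2 - M1 = 5.2 - 3.7 = 1.5
1.5 * 1.5 = 2.25
ratio = 10^2.25 = 177.83

177.83


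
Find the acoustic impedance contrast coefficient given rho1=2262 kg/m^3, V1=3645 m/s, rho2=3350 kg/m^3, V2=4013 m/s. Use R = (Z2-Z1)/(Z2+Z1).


Z1 = 2262 * 3645 = 8244990
Z2 = 3350 * 4013 = 13443550
R = (13443550 - 8244990) / (13443550 + 8244990) = 5198560 / 21688540 = 0.2397

0.2397


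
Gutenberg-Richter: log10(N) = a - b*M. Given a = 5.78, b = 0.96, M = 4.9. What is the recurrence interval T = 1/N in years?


log10(N) = 5.78 - 0.96*4.9 = 1.076
N = 10^1.076 = 11.91242
T = 1/N = 1/11.91242 = 0.0839 years

0.0839


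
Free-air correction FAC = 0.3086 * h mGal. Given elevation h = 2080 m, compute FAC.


FAC = 0.3086 * h
= 0.3086 * 2080
= 641.888 mGal

641.888


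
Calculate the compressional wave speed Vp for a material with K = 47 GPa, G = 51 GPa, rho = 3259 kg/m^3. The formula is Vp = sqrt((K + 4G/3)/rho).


First compute the effective modulus:
K + 4G/3 = 47e9 + 4*51e9/3 = 115000000000.0 Pa
Then divide by density:
115000000000.0 / 3259 = 35286897.8214 Pa/(kg/m^3)
Take the square root:
Vp = sqrt(35286897.8214) = 5940.28 m/s

5940.28


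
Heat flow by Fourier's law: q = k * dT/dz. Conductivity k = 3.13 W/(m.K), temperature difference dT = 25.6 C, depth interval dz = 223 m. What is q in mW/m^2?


q = k * dT / dz * 1000
= 3.13 * 25.6 / 223 * 1000
= 0.359318 * 1000
= 359.3184 mW/m^2

359.3184


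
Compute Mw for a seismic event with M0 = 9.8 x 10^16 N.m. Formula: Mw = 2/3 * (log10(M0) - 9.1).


log10(M0) = log10(9.8 x 10^16) = 16.9912
Mw = 2/3 * (16.9912 - 9.1)
= 2/3 * 7.8912
= 5.26

5.26


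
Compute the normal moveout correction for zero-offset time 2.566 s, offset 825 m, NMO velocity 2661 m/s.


x/Vnmo = 825/2661 = 0.310034
(x/Vnmo)^2 = 0.096121
t0^2 = 6.584356
sqrt(6.584356 + 0.096121) = 2.584662
dt = 2.584662 - 2.566 = 0.018662

0.018662


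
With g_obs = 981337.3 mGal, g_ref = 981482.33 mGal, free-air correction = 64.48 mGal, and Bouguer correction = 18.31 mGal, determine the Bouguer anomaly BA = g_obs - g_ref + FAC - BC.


BA = g_obs - g_ref + FAC - BC
= 981337.3 - 981482.33 + 64.48 - 18.31
= -98.86 mGal

-98.86


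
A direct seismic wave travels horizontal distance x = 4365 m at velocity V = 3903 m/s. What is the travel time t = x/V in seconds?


t = x / V
= 4365 / 3903
= 1.1184 s

1.1184


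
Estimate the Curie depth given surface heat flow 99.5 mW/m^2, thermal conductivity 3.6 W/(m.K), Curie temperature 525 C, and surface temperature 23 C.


T_Curie - T_surf = 525 - 23 = 502 C
Convert q to W/m^2: 99.5 mW/m^2 = 0.0995 W/m^2
d = 502 * 3.6 / 0.0995 = 18162.81 m

18162.81


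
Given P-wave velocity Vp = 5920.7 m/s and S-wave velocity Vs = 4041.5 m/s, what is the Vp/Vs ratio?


Vp/Vs = 5920.7 / 4041.5
= 1.465

1.465


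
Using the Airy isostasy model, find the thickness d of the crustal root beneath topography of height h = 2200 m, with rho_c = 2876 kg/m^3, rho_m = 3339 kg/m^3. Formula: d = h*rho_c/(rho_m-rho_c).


rho_m - rho_c = 3339 - 2876 = 463
d = 2200 * 2876 / 463
= 6327200 / 463
= 13665.66 m

13665.66


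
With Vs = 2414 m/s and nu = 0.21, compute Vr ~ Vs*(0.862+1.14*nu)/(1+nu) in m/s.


Numerator factor = 0.862 + 1.14*0.21 = 1.1014
Denominator = 1 + 0.21 = 1.21
Vr = 2414 * 1.1014 / 1.21 = 2197.34 m/s

2197.34


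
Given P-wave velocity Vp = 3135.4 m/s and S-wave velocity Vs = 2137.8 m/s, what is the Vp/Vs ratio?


Vp/Vs = 3135.4 / 2137.8
= 1.4666

1.4666


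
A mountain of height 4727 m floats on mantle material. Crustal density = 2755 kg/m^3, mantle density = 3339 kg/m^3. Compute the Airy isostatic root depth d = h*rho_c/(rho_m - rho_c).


rho_m - rho_c = 3339 - 2755 = 584
d = 4727 * 2755 / 584
= 13022885 / 584
= 22299.46 m

22299.46


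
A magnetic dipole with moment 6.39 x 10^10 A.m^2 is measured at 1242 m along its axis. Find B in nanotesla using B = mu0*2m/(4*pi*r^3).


m = 6.39 x 10^10 = 63900000000 A.m^2
2m = 127800000000 A.m^2
r^3 = 1242^3 = 1915864488
B = (4pi*10^-7) * 127800000000 / (4*pi * 1915864488) * 1e9
= 160598.216452 / 24075463203.1 * 1e9
= 6670.6179 nT

6670.6179


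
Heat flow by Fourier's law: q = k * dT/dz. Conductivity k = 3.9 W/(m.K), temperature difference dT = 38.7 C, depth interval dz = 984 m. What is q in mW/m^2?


q = k * dT / dz * 1000
= 3.9 * 38.7 / 984 * 1000
= 0.153384 * 1000
= 153.3841 mW/m^2

153.3841


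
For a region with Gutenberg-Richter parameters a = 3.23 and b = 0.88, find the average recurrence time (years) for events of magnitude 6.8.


log10(N) = 3.23 - 0.88*6.8 = -2.754
N = 10^-2.754 = 0.001762
T = 1/N = 1/0.001762 = 567.5446 years

567.5446


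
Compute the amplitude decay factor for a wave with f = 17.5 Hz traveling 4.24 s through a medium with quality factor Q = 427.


pi*f*t/Q = pi*17.5*4.24/427 = 0.545916
A/A0 = exp(-0.545916) = 0.579311

0.579311


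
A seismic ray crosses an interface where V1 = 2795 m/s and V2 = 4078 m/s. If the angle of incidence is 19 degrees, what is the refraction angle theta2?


sin(theta1) = sin(19 deg) = 0.325568
sin(theta2) = V2/V1 * sin(theta1) = 4078/2795 * 0.325568 = 0.475015
theta2 = arcsin(0.475015) = 28.3603 degrees

28.3603


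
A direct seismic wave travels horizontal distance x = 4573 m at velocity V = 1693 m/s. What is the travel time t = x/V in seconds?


t = x / V
= 4573 / 1693
= 2.7011 s

2.7011


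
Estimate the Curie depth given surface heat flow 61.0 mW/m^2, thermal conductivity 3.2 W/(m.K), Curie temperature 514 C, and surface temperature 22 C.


T_Curie - T_surf = 514 - 22 = 492 C
Convert q to W/m^2: 61.0 mW/m^2 = 0.061 W/m^2
d = 492 * 3.2 / 0.061 = 25809.84 m

25809.84


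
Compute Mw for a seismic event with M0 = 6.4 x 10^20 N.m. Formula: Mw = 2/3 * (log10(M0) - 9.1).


log10(M0) = log10(6.4 x 10^20) = 20.8062
Mw = 2/3 * (20.8062 - 9.1)
= 2/3 * 11.7062
= 7.8

7.8


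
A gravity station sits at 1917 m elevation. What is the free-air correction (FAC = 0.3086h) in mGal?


FAC = 0.3086 * h
= 0.3086 * 1917
= 591.5862 mGal

591.5862


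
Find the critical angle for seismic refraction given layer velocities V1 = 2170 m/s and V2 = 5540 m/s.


V1/V2 = 2170/5540 = 0.391697
theta_c = arcsin(0.391697) = 23.0601 degrees

23.0601


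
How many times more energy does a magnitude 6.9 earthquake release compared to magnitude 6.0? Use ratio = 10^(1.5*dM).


M2 - M1 = 6.9 - 6.0 = 0.9
1.5 * 0.9 = 1.35
ratio = 10^1.35 = 22.39

22.39


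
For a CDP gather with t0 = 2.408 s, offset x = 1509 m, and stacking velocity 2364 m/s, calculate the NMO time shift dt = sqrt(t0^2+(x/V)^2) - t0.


x/Vnmo = 1509/2364 = 0.638325
(x/Vnmo)^2 = 0.407459
t0^2 = 5.798464
sqrt(5.798464 + 0.407459) = 2.491169
dt = 2.491169 - 2.408 = 0.083169

0.083169


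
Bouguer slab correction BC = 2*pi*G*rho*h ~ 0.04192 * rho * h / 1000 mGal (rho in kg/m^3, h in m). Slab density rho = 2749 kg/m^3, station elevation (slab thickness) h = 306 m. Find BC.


BC = 0.04192 * rho * h / 1000
= 0.04192 * 2749 * 306 / 1000
= 35.2629 mGal

35.2629


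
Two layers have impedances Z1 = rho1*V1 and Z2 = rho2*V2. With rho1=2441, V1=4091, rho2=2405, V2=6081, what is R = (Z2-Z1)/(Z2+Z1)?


Z1 = 2441 * 4091 = 9986131
Z2 = 2405 * 6081 = 14624805
R = (14624805 - 9986131) / (14624805 + 9986131) = 4638674 / 24610936 = 0.1885

0.1885


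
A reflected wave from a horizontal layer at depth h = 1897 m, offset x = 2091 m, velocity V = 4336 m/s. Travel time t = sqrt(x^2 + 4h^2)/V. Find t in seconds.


x^2 + 4h^2 = 2091^2 + 4*1897^2 = 4372281 + 14394436 = 18766717
sqrt(18766717) = 4332.0569
t = 4332.0569 / 4336 = 0.9991 s

0.9991


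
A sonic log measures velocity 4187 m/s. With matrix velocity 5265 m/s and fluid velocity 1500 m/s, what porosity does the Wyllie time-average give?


1/V - 1/Vm = 1/4187 - 1/5265 = 4.89e-05
1/Vf - 1/Vm = 1/1500 - 1/5265 = 0.00047673
phi = 4.89e-05 / 0.00047673 = 0.1026

0.1026


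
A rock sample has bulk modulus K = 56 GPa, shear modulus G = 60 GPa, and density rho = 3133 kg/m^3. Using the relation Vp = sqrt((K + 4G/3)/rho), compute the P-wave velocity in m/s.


First compute the effective modulus:
K + 4G/3 = 56e9 + 4*60e9/3 = 136000000000.0 Pa
Then divide by density:
136000000000.0 / 3133 = 43408873.2844 Pa/(kg/m^3)
Take the square root:
Vp = sqrt(43408873.2844) = 6588.54 m/s

6588.54


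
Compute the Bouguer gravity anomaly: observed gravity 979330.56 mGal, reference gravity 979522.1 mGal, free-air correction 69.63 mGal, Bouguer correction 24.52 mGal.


BA = g_obs - g_ref + FAC - BC
= 979330.56 - 979522.1 + 69.63 - 24.52
= -146.43 mGal

-146.43


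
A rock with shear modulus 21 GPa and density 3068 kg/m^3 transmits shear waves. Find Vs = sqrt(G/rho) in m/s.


Convert G to Pa: G = 21e9 Pa
Compute G/rho = 21e9 / 3068 = 6844850.0652
Vs = sqrt(6844850.0652) = 2616.27 m/s

2616.27


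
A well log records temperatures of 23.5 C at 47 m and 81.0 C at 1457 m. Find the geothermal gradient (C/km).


dT = 81.0 - 23.5 = 57.5 C
dz = 1457 - 47 = 1410 m
gradient = dT/dz * 1000 = 57.5/1410 * 1000 = 40.7801 C/km

40.7801


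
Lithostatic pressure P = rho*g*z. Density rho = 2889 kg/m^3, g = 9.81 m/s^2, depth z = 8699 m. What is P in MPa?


P = rho * g * z / 1e6
= 2889 * 9.81 * 8699 / 1e6
= 246539141.91 / 1e6
= 246.5391 MPa

246.5391


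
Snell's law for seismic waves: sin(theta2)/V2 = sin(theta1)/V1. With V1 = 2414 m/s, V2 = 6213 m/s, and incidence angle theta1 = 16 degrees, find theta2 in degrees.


sin(theta1) = sin(16 deg) = 0.275637
sin(theta2) = V2/V1 * sin(theta1) = 6213/2414 * 0.275637 = 0.709418
theta2 = arcsin(0.709418) = 45.1876 degrees

45.1876


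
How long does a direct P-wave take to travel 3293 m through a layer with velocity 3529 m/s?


t = x / V
= 3293 / 3529
= 0.9331 s

0.9331


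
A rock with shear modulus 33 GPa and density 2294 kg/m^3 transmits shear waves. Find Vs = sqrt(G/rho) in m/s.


Convert G to Pa: G = 33e9 Pa
Compute G/rho = 33e9 / 2294 = 14385353.095
Vs = sqrt(14385353.095) = 3792.8 m/s

3792.8
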